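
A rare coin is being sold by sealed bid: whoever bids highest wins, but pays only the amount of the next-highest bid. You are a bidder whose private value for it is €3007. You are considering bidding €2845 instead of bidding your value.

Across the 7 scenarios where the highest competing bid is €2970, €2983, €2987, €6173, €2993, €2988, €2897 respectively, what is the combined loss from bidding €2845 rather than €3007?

€224

The deviation costs you only when the competing bid falls strictly between €2845 and €3007; elsewhere both bids give the same outcome.
€2970: truthful payoff €37, deviation payoff €0 → loss €37.
€2983: truthful payoff €24, deviation payoff €0 → loss €24.
€2987: truthful payoff €20, deviation payoff €0 → loss €20.
€6173: outcomes coincide → loss €0.
€2993: truthful payoff €14, deviation payoff €0 → loss €14.
€2988: truthful payoff €19, deviation payoff €0 → loss €19.
€2897: truthful payoff €110, deviation payoff €0 → loss €110.
Total loss = €37 + €24 + €20 + €14 + €19 + €110 = €224.
In a second-price auction your bid sets only whether you win, not what you pay, so bidding your true value is weakly dominant.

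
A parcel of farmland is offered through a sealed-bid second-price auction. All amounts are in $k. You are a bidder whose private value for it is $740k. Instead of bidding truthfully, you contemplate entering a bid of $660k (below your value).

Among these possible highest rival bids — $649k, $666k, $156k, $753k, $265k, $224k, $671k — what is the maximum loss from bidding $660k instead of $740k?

$74k

$649k: same outcome either way → loss $0k.
$666k: truthful gives $74k, deviation gives $0k → loss $74k.
$156k: same outcome either way → loss $0k.
$753k: same outcome either way → loss $0k.
$265k: same outcome either way → loss $0k.
$224k: same outcome either way → loss $0k.
$671k: truthful gives $69k, deviation gives $0k → loss $69k.
Maximum loss: $74k.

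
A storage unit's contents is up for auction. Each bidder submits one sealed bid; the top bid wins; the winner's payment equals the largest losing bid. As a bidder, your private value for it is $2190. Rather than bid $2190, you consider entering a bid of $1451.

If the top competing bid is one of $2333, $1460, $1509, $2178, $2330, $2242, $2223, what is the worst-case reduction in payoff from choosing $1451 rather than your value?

$730

$2333: same outcome either way → loss $0.
$1460: truthful gives $730, deviation gives $0 → loss $730.
$1509: truthful gives $681, deviation gives $0 → loss $681.
$2178: truthful gives $12, deviation gives $0 → loss $12.
$2330: same outcome either way → loss $0.
$2242: same outcome either way → loss $0.
$2223: same outcome either way → loss $0.
Maximum loss: $730.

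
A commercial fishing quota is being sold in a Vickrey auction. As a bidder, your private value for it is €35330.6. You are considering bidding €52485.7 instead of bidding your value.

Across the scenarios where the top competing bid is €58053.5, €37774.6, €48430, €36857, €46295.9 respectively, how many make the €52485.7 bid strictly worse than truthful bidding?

4

The deviation hurts exactly when the highest competing bid lies strictly between €35330.6 and €52485.7 — overbidding then wins at a price above your value.
€58053.5: above both → same outcome either way.
€37774.6: inside the interval → strictly worse (loss €2444).
€48430: inside the interval → strictly worse (loss €13099.4).
€36857: inside the interval → strictly worse (loss €1526.4).
€46295.9: inside the interval → strictly worse (loss €10965.3).
Count: 4.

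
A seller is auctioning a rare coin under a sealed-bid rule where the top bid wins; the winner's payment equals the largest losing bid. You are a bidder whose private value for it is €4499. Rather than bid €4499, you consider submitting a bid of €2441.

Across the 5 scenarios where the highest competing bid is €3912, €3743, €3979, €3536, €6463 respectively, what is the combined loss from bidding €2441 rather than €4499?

The deviation costs you only when the competing bid falls strictly between €2441 and €4499; elsewhere both bids give the same outcome.
€3912: truthful payoff €587, deviation payoff €0 → loss €587.
€3743: truthful payoff €756, deviation payoff €0 → loss €756.
€3979: truthful payoff €520, deviation payoff €0 → loss €520.
€3536: truthful payoff €963, deviation payoff €0 → loss €963.
€6463: outcomes coincide → loss €0.
Total loss = €587 + €756 + €520 + €963 = €2826.

€2826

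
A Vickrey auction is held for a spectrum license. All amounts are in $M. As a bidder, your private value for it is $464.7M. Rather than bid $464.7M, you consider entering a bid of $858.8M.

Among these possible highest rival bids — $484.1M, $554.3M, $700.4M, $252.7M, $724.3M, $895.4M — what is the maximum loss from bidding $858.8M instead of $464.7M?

$484.1M: truthful gives $0M, deviation gives −$19.4M → loss $19.4M.
$554.3M: truthful gives $0M, deviation gives −$89.6M → loss $89.6M.
$700.4M: truthful gives $0M, deviation gives −$235.7M → loss $235.7M.
$252.7M: same outcome either way → loss $0M.
$724.3M: truthful gives $0M, deviation gives −$259.6M → loss $259.6M.
$895.4M: same outcome either way → loss $0M.
Maximum loss: $259.6M.

$259.6M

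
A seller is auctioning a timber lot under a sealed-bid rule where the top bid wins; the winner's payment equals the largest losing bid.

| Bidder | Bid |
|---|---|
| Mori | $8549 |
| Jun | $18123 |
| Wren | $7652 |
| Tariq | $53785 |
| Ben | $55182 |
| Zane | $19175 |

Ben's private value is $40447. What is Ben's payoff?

−$13338

Highest bid: Ben at $55182, so Ben wins.
Second-highest bid: Tariq at $53785 — that is the price the winner pays.
Ben's payoff = value − price = $40447 − $53785 = −$13338.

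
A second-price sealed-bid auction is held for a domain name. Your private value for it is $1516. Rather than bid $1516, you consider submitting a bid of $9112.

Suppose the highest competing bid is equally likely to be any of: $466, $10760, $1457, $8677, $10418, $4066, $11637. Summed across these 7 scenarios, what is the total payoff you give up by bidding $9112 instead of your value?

The deviation costs you only when the competing bid falls strictly between $1516 and $9112; elsewhere both bids give the same outcome.
$466: outcomes coincide → loss $0.
$10760: outcomes coincide → loss $0.
$1457: outcomes coincide → loss $0.
$8677: truthful payoff $0, deviation payoff −$7161 → loss $7161.
$10418: outcomes coincide → loss $0.
$4066: truthful payoff $0, deviation payoff −$2550 → loss $2550.
$11637: outcomes coincide → loss $0.
Total loss = $7161 + $2550 = $9711.
In a second-price auction your bid sets only whether you win, not what you pay, so bidding your true value is weakly dominant.

$9711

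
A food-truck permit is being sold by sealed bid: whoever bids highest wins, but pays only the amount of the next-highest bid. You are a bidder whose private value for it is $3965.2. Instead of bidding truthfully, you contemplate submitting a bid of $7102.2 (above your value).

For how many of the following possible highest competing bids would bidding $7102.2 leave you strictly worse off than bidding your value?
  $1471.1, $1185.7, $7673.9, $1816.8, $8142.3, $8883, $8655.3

0

The deviation hurts exactly when the highest competing bid lies strictly between $3965.2 and $7102.2 — overbidding then wins at a price above your value.
$1471.1: below both → same outcome either way.
$1185.7: below both → same outcome either way.
$7673.9: above both → same outcome either way.
$1816.8: below both → same outcome either way.
$8142.3: above both → same outcome either way.
$8883: above both → same outcome either way.
$8655.3: above both → same outcome either way.
Count: 0.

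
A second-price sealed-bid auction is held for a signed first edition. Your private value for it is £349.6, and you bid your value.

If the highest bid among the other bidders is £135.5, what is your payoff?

Your bid £349.6 exceeds the highest competing bid £135.5, so you win.
In a second-price auction the winner pays the second-highest bid, £135.5.
Payoff = value − price = £349.6 − £135.5 = £214.1.

£214.1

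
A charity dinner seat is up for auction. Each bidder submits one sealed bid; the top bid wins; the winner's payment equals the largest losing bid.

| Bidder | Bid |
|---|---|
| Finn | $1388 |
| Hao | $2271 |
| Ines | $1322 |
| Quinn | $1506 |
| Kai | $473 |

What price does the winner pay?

$1506

Highest bid: Hao at $2271, so Hao wins.
Second-highest bid: Quinn at $1506 — that is the price the winner pays.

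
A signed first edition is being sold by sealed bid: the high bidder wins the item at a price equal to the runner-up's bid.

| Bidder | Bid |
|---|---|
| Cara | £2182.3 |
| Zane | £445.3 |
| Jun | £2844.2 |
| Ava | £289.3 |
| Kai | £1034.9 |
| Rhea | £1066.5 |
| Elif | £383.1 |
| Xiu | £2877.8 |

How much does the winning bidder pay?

Highest bid: Xiu at £2877.8, so Xiu wins.
Second-highest bid: Jun at £2844.2 — that is the price the winner pays.

£2844.2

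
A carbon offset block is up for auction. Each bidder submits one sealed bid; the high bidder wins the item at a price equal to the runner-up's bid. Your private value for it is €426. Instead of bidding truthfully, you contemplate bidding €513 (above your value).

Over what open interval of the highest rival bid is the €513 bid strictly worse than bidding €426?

(€426, €513)

If the competing bid is below €426, both bids win at the same price — no difference.
If it is above €513, both bids lose — no difference.
If it lies strictly between €426 and €513, bidding your value loses (payoff 0) while bidding €513 wins at a price above your value (payoff negative).
So the deviation strictly hurts on the open interval (€426, €513).
Because the price is fixed by the runner-up's bid, deviating from your value can only change a good outcome into a bad one — never the reverse.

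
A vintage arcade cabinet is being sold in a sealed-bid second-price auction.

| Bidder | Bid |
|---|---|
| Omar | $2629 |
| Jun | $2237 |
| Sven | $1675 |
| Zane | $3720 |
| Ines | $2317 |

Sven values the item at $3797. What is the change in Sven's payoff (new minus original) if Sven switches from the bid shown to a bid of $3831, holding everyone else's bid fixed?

The highest bid among the other bidders is $3720; Sven's bid doesn't change that.
Original bid $1675: Sven is not highest (top rival bid is $3720); payoff $0.
Alternative bid $3831: Sven is highest, pays the top rival bid $3720; payoff $3797 − $3720 = $77.
Change in payoff = $77 − ($0) = $77.

$77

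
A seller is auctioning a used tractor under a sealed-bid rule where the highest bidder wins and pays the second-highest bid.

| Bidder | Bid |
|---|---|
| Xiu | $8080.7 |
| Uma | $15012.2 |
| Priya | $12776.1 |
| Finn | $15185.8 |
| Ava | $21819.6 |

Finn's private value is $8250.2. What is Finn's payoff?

Highest bid: Ava at $21819.6, so Ava wins.
Second-highest bid: Finn at $15185.8 — that is the price the winner pays.
Finn did not win, so Finn pays nothing and receives nothing: payoff $0.

$0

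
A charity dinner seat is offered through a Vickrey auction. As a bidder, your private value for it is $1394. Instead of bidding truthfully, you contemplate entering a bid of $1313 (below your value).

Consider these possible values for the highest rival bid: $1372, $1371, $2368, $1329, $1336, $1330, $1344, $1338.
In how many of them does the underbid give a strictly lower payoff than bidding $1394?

The deviation hurts exactly when the highest competing bid lies strictly between $1313 and $1394 — underbidding then forfeits a profitable win.
$1372: inside the interval → strictly worse (loss $22).
$1371: inside the interval → strictly worse (loss $23).
$2368: above both → same outcome either way.
$1329: inside the interval → strictly worse (loss $65).
$1336: inside the interval → strictly worse (loss $58).
$1330: inside the interval → strictly worse (loss $64).
$1344: inside the interval → strictly worse (loss $50).
$1338: inside the interval → strictly worse (loss $56).
Count: 7.

7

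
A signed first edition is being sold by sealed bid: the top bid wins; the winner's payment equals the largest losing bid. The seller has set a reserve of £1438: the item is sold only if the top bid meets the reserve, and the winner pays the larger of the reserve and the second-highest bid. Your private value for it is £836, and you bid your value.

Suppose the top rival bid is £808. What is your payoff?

Your bid £836 is the highest bid but falls below the reserve £1438, so the item goes unsold. Payoff £0.

£0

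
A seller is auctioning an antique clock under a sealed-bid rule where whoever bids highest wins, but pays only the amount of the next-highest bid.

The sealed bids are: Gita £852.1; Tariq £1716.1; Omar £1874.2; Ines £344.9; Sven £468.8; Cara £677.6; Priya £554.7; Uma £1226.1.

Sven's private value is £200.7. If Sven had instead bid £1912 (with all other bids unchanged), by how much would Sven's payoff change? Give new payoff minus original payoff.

−£1673.5

The highest bid among the other bidders is £1874.2; Sven's bid doesn't change that.
Original bid £468.8: Sven is not highest (top rival bid is £1874.2); payoff £0.
Alternative bid £1912: Sven is highest, pays the top rival bid £1874.2; payoff £200.7 − £1874.2 = −£1673.5.
Change in payoff = −£1673.5 − (£0) = −£1673.5.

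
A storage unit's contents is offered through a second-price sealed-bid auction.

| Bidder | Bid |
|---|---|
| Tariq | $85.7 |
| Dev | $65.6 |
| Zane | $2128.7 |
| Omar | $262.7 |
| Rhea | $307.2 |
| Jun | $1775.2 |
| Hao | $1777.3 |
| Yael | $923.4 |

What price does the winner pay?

Highest bid: Zane at $2128.7, so Zane wins.
Second-highest bid: Hao at $1777.3 — that is the price the winner pays.

$1777.3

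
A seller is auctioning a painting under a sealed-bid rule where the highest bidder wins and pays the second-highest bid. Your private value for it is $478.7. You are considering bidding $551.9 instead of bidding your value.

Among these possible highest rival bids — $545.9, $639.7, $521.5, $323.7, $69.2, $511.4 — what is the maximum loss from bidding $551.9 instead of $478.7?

$67.2

$545.9: truthful gives $0, deviation gives −$67.2 → loss $67.2.
$639.7: same outcome either way → loss $0.
$521.5: truthful gives $0, deviation gives −$42.8 → loss $42.8.
$323.7: same outcome either way → loss $0.
$69.2: same outcome either way → loss $0.
$511.4: truthful gives $0, deviation gives −$32.7 → loss $32.7.
Maximum loss: $67.2.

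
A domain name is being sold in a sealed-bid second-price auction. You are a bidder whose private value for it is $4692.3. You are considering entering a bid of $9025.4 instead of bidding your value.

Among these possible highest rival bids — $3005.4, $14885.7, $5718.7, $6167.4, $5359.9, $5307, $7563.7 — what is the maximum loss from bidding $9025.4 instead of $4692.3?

$3005.4: same outcome either way → loss $0.
$14885.7: same outcome either way → loss $0.
$5718.7: truthful gives $0, deviation gives −$1026.4 → loss $1026.4.
$6167.4: truthful gives $0, deviation gives −$1475.1 → loss $1475.1.
$5359.9: truthful gives $0, deviation gives −$667.6 → loss $667.6.
$5307: truthful gives $0, deviation gives −$614.7 → loss $614.7.
$7563.7: truthful gives $0, deviation gives −$2871.4 → loss $2871.4.
Maximum loss: $2871.4.

$2871.4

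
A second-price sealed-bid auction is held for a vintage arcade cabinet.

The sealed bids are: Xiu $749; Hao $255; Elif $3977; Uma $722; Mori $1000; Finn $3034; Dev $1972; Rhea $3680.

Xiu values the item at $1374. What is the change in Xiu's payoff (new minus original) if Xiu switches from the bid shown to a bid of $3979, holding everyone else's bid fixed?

−$2603

The highest bid among the other bidders is $3977; Xiu's bid doesn't change that.
Original bid $749: Xiu is not highest (top rival bid is $3977); payoff $0.
Alternative bid $3979: Xiu is highest, pays the top rival bid $3977; payoff $1374 − $3977 = −$2603.
Change in payoff = −$2603 − ($0) = −$2603.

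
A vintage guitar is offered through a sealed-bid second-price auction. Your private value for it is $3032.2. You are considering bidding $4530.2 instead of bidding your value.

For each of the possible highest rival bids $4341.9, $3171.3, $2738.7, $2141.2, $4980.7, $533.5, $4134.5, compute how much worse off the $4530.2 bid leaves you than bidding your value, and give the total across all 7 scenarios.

The deviation costs you only when the competing bid falls strictly between $3032.2 and $4530.2; elsewhere both bids give the same outcome.
$4341.9: truthful payoff $0, deviation payoff −$1309.7 → loss $1309.7.
$3171.3: truthful payoff $0, deviation payoff −$139.1 → loss $139.1.
$2738.7: outcomes coincide → loss $0.
$2141.2: outcomes coincide → loss $0.
$4980.7: outcomes coincide → loss $0.
$533.5: outcomes coincide → loss $0.
$4134.5: truthful payoff $0, deviation payoff −$1102.3 → loss $1102.3.
Total loss = $1309.7 + $139.1 + $1102.3 = $2551.1.

$2551.1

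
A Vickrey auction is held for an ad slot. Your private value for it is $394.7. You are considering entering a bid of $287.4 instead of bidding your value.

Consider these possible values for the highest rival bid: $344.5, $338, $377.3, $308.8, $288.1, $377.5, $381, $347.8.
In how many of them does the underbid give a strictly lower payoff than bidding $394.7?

The deviation hurts exactly when the highest competing bid lies strictly between $287.4 and $394.7 — underbidding then forfeits a profitable win.
$344.5: inside the interval → strictly worse (loss $50.2).
$338: inside the interval → strictly worse (loss $56.7).
$377.3: inside the interval → strictly worse (loss $17.4).
$308.8: inside the interval → strictly worse (loss $85.9).
$288.1: inside the interval → strictly worse (loss $106.6).
$377.5: inside the interval → strictly worse (loss $17.2).
$381: inside the interval → strictly worse (loss $13.7).
$347.8: inside the interval → strictly worse (loss $46.9).
Count: 8.

8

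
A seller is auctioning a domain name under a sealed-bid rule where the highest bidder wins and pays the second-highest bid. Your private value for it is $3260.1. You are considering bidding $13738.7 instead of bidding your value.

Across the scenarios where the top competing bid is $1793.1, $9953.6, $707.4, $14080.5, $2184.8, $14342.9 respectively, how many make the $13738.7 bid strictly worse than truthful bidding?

The deviation hurts exactly when the highest competing bid lies strictly between $3260.1 and $13738.7 — overbidding then wins at a price above your value.
$1793.1: below both → same outcome either way.
$9953.6: inside the interval → strictly worse (loss $6693.5).
$707.4: below both → same outcome either way.
$14080.5: above both → same outcome either way.
$2184.8: below both → same outcome either way.
$14342.9: above both → same outcome either way.
Count: 1.

1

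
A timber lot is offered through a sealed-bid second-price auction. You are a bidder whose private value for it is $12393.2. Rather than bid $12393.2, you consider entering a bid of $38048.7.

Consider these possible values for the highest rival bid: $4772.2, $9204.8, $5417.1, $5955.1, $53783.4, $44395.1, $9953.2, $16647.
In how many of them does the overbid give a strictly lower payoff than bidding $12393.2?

The deviation hurts exactly when the highest competing bid lies strictly between $12393.2 and $38048.7 — overbidding then wins at a price above your value.
$4772.2: below both → same outcome either way.
$9204.8: below both → same outcome either way.
$5417.1: below both → same outcome either way.
$5955.1: below both → same outcome either way.
$53783.4: above both → same outcome either way.
$44395.1: above both → same outcome either way.
$9953.2: below both → same outcome either way.
$16647: inside the interval → strictly worse (loss $4253.8).
Count: 1.

1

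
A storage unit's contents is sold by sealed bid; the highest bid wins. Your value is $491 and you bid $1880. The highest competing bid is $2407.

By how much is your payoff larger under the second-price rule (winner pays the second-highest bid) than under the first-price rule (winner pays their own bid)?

$0

Your bid $1880 is below $2407, so you lose under either rule.
Payoff is $0 in both cases; difference = $0.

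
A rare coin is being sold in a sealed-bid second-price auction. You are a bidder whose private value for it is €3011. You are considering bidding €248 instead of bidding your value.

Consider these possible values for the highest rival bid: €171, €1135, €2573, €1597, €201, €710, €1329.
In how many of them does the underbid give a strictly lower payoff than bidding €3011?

The deviation hurts exactly when the highest competing bid lies strictly between €248 and €3011 — underbidding then forfeits a profitable win.
€171: below both → same outcome either way.
€1135: inside the interval → strictly worse (loss €1876).
€2573: inside the interval → strictly worse (loss €438).
€1597: inside the interval → strictly worse (loss €1414).
€201: below both → same outcome either way.
€710: inside the interval → strictly worse (loss €2301).
€1329: inside the interval → strictly worse (loss €1682).
Count: 5.

5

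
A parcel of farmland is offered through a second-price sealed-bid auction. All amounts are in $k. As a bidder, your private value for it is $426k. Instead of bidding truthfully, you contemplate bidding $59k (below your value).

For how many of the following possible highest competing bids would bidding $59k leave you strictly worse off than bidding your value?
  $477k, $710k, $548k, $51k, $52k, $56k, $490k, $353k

The deviation hurts exactly when the highest competing bid lies strictly between $59k and $426k — underbidding then forfeits a profitable win.
$477k: above both → same outcome either way.
$710k: above both → same outcome either way.
$548k: above both → same outcome either way.
$51k: below both → same outcome either way.
$52k: below both → same outcome either way.
$56k: below both → same outcome either way.
$490k: above both → same outcome either way.
$353k: inside the interval → strictly worse (loss $73k).
Count: 1.

1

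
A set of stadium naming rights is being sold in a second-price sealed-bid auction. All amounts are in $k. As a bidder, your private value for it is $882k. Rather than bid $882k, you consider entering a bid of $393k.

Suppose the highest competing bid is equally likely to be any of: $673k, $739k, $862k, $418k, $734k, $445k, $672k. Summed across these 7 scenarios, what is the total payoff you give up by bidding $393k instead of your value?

$1631k

The deviation costs you only when the competing bid falls strictly between $393k and $882k; elsewhere both bids give the same outcome.
$673k: truthful payoff $209k, deviation payoff $0k → loss $209k.
$739k: truthful payoff $143k, deviation payoff $0k → loss $143k.
$862k: truthful payoff $20k, deviation payoff $0k → loss $20k.
$418k: truthful payoff $464k, deviation payoff $0k → loss $464k.
$734k: truthful payoff $148k, deviation payoff $0k → loss $148k.
$445k: truthful payoff $437k, deviation payoff $0k → loss $437k.
$672k: truthful payoff $210k, deviation payoff $0k → loss $210k.
Total loss = $209k + $143k + $20k + $464k + $148k + $437k + $210k = $1631k.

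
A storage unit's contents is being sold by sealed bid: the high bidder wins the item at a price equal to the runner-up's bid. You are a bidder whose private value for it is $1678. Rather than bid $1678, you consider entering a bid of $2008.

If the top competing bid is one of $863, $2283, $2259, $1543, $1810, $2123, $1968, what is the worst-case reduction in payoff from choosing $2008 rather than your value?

$290

$863: same outcome either way → loss $0.
$2283: same outcome either way → loss $0.
$2259: same outcome either way → loss $0.
$1543: same outcome either way → loss $0.
$1810: truthful gives $0, deviation gives −$132 → loss $132.
$2123: same outcome either way → loss $0.
$1968: truthful gives $0, deviation gives −$290 → loss $290.
Maximum loss: $290.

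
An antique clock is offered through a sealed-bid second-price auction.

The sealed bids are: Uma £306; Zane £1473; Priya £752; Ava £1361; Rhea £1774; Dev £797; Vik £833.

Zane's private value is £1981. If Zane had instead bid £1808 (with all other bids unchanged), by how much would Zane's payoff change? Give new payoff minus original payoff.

£207

The highest bid among the other bidders is £1774; Zane's bid doesn't change that.
Original bid £1473: Zane is not highest (top rival bid is £1774); payoff £0.
Alternative bid £1808: Zane is highest, pays the top rival bid £1774; payoff £1981 − £1774 = £207.
Change in payoff = £207 − (£0) = £207.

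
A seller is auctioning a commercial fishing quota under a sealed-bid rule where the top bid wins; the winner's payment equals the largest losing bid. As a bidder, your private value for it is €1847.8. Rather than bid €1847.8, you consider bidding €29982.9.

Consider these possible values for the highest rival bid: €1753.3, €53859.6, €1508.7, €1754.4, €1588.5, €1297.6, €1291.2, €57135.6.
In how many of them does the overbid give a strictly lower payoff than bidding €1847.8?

The deviation hurts exactly when the highest competing bid lies strictly between €1847.8 and €29982.9 — overbidding then wins at a price above your value.
€1753.3: below both → same outcome either way.
€53859.6: above both → same outcome either way.
€1508.7: below both → same outcome either way.
€1754.4: below both → same outcome either way.
€1588.5: below both → same outcome either way.
€1297.6: below both → same outcome either way.
€1291.2: below both → same outcome either way.
€57135.6: above both → same outcome either way.
Count: 0.

0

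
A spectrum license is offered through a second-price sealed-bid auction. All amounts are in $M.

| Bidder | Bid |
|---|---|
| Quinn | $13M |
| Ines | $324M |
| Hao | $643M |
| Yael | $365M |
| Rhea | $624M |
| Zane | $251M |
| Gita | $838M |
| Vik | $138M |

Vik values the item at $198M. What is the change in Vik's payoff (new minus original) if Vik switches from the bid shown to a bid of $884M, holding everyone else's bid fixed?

The highest bid among the other bidders is $838M; Vik's bid doesn't change that.
Original bid $138M: Vik is not highest (top rival bid is $838M); payoff $0M.
Alternative bid $884M: Vik is highest, pays the top rival bid $838M; payoff $198M − $838M = −$640M.
Change in payoff = −$640M − ($0M) = −$640M.

−$640M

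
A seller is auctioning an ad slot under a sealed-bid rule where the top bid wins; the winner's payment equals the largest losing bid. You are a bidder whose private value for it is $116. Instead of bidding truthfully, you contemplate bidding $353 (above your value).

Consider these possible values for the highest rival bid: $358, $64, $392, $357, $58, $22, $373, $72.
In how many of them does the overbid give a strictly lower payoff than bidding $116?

0

The deviation hurts exactly when the highest competing bid lies strictly between $116 and $353 — overbidding then wins at a price above your value.
$358: above both → same outcome either way.
$64: below both → same outcome either way.
$392: above both → same outcome either way.
$357: above both → same outcome either way.
$58: below both → same outcome either way.
$22: below both → same outcome either way.
$373: above both → same outcome either way.
$72: below both → same outcome either way.
Count: 0.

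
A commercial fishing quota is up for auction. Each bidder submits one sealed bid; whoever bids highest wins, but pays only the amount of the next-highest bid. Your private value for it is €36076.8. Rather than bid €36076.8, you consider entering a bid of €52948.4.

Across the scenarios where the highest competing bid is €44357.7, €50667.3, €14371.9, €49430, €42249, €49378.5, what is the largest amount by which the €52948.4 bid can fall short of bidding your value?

€44357.7: truthful gives €0, deviation gives −€8280.9 → loss €8280.9.
€50667.3: truthful gives €0, deviation gives −€14590.5 → loss €14590.5.
€14371.9: same outcome either way → loss €0.
€49430: truthful gives €0, deviation gives −€13353.2 → loss €13353.2.
€42249: truthful gives €0, deviation gives −€6172.2 → loss €6172.2.
€49378.5: truthful gives €0, deviation gives −€13301.7 → loss €13301.7.
Maximum loss: €14590.5.

€14590.5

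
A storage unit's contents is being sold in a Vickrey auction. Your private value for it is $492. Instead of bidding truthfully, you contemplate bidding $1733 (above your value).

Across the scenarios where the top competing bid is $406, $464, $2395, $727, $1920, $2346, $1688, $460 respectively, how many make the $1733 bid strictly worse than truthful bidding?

2

The deviation hurts exactly when the highest competing bid lies strictly between $492 and $1733 — overbidding then wins at a price above your value.
$406: below both → same outcome either way.
$464: below both → same outcome either way.
$2395: above both → same outcome either way.
$727: inside the interval → strictly worse (loss $235).
$1920: above both → same outcome either way.
$2346: above both → same outcome either way.
$1688: inside the interval → strictly worse (loss $1196).
$460: below both → same outcome either way.
Count: 2.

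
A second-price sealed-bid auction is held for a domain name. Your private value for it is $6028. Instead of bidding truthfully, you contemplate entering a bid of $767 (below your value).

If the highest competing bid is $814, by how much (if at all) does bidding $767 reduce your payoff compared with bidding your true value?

$5214

Bidding your value $6028: you win (since $6028 > $814) and pay $814. Payoff $5214.
Bidding $767: you lose. Payoff $0.
The competing bid $814 lies between your shaded bid and your value, so underbidding forfeits an item you could have won at a profitable price.
Loss from deviating = $5214 − ($0) = $5214.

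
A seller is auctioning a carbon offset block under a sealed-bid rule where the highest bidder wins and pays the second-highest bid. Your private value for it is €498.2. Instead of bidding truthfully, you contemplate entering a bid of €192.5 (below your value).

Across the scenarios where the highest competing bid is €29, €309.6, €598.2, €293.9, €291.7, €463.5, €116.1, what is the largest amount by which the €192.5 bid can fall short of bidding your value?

€206.5

€29: same outcome either way → loss €0.
€309.6: truthful gives €188.6, deviation gives €0 → loss €188.6.
€598.2: same outcome either way → loss €0.
€293.9: truthful gives €204.3, deviation gives €0 → loss €204.3.
€291.7: truthful gives €206.5, deviation gives €0 → loss €206.5.
€463.5: truthful gives €34.7, deviation gives €0 → loss €34.7.
€116.1: same outcome either way → loss €0.
Maximum loss: €206.5.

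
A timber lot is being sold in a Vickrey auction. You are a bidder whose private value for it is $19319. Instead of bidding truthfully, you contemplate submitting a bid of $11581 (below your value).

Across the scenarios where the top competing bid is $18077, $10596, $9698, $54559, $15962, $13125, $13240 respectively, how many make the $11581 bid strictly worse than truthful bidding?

4

The deviation hurts exactly when the highest competing bid lies strictly between $11581 and $19319 — underbidding then forfeits a profitable win.
$18077: inside the interval → strictly worse (loss $1242).
$10596: below both → same outcome either way.
$9698: below both → same outcome either way.
$54559: above both → same outcome either way.
$15962: inside the interval → strictly worse (loss $3357).
$13125: inside the interval → strictly worse (loss $6194).
$13240: inside the interval → strictly worse (loss $6079).
Count: 4.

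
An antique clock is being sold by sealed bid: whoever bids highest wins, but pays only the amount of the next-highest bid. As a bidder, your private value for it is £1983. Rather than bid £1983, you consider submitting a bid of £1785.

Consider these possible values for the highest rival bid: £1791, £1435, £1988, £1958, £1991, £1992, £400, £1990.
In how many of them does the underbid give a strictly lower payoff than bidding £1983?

The deviation hurts exactly when the highest competing bid lies strictly between £1785 and £1983 — underbidding then forfeits a profitable win.
£1791: inside the interval → strictly worse (loss £192).
£1435: below both → same outcome either way.
£1988: above both → same outcome either way.
£1958: inside the interval → strictly worse (loss £25).
£1991: above both → same outcome either way.
£1992: above both → same outcome either way.
£400: below both → same outcome either way.
£1990: above both → same outcome either way.
Count: 2.

2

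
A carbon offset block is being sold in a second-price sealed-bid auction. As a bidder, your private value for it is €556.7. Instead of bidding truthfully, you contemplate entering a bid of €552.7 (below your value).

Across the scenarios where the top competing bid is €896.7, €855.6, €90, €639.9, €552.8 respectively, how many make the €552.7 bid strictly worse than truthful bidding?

1

The deviation hurts exactly when the highest competing bid lies strictly between €552.7 and €556.7 — underbidding then forfeits a profitable win.
€896.7: above both → same outcome either way.
€855.6: above both → same outcome either way.
€90: below both → same outcome either way.
€639.9: above both → same outcome either way.
€552.8: inside the interval → strictly worse (loss €3.9).
Count: 1.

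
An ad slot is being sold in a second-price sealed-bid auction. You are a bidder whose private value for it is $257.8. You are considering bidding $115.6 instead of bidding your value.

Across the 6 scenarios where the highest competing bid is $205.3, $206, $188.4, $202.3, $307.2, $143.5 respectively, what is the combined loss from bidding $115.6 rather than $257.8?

The deviation costs you only when the competing bid falls strictly between $115.6 and $257.8; elsewhere both bids give the same outcome.
$205.3: truthful payoff $52.5, deviation payoff $0 → loss $52.5.
$206: truthful payoff $51.8, deviation payoff $0 → loss $51.8.
$188.4: truthful payoff $69.4, deviation payoff $0 → loss $69.4.
$202.3: truthful payoff $55.5, deviation payoff $0 → loss $55.5.
$307.2: outcomes coincide → loss $0.
$143.5: truthful payoff $114.3, deviation payoff $0 → loss $114.3.
Total loss = $52.5 + $51.8 + $69.4 + $55.5 + $114.3 = $343.5.
Truthful bidding weakly dominates here: raising your bid can only win items priced above your value, and lowering it can only forfeit items priced below.

$343.5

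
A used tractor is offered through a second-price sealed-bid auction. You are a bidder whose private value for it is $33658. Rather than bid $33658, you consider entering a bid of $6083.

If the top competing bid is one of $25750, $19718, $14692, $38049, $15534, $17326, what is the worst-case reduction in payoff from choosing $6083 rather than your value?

$18966

$25750: truthful gives $7908, deviation gives $0 → loss $7908.
$19718: truthful gives $13940, deviation gives $0 → loss $13940.
$14692: truthful gives $18966, deviation gives $0 → loss $18966.
$38049: same outcome either way → loss $0.
$15534: truthful gives $18124, deviation gives $0 → loss $18124.
$17326: truthful gives $16332, deviation gives $0 → loss $16332.
Maximum loss: $18966.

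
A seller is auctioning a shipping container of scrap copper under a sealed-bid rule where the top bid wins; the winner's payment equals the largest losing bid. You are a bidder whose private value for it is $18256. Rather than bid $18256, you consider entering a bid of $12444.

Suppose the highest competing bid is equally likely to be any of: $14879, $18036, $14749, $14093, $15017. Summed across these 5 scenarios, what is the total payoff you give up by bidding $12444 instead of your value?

The deviation costs you only when the competing bid falls strictly between $12444 and $18256; elsewhere both bids give the same outcome.
$14879: truthful payoff $3377, deviation payoff $0 → loss $3377.
$18036: truthful payoff $220, deviation payoff $0 → loss $220.
$14749: truthful payoff $3507, deviation payoff $0 → loss $3507.
$14093: truthful payoff $4163, deviation payoff $0 → loss $4163.
$15017: truthful payoff $3239, deviation payoff $0 → loss $3239.
Total loss = $3377 + $220 + $3507 + $4163 + $3239 = $14506.

$14506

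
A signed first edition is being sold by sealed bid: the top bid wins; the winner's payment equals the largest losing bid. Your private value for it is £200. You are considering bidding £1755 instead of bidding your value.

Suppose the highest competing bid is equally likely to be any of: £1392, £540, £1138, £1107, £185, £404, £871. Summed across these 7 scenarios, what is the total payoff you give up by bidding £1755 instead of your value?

The deviation costs you only when the competing bid falls strictly between £200 and £1755; elsewhere both bids give the same outcome.
£1392: truthful payoff £0, deviation payoff −£1192 → loss £1192.
£540: truthful payoff £0, deviation payoff −£340 → loss £340.
£1138: truthful payoff £0, deviation payoff −£938 → loss £938.
£1107: truthful payoff £0, deviation payoff −£907 → loss £907.
£185: outcomes coincide → loss £0.
£404: truthful payoff £0, deviation payoff −£204 → loss £204.
£871: truthful payoff £0, deviation payoff −£671 → loss £671.
Total loss = £1192 + £340 + £938 + £907 + £204 + £671 = £4252.
Truthful bidding weakly dominates here: raising your bid can only win items priced above your value, and lowering it can only forfeit items priced below.

£4252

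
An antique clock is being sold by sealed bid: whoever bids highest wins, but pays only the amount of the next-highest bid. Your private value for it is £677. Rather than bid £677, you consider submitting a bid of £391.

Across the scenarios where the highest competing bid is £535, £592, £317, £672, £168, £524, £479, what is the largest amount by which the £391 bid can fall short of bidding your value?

£198

£535: truthful gives £142, deviation gives £0 → loss £142.
£592: truthful gives £85, deviation gives £0 → loss £85.
£317: same outcome either way → loss £0.
£672: truthful gives £5, deviation gives £0 → loss £5.
£168: same outcome either way → loss £0.
£524: truthful gives £153, deviation gives £0 → loss £153.
£479: truthful gives £198, deviation gives £0 → loss £198.
Maximum loss: £198.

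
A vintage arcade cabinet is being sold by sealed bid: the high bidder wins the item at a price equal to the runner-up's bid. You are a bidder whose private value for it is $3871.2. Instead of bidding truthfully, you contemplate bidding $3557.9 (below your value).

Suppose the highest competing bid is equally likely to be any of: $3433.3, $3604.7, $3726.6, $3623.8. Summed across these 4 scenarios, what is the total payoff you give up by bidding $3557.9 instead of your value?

The deviation costs you only when the competing bid falls strictly between $3557.9 and $3871.2; elsewhere both bids give the same outcome.
$3433.3: outcomes coincide → loss $0.
$3604.7: truthful payoff $266.5, deviation payoff $0 → loss $266.5.
$3726.6: truthful payoff $144.6, deviation payoff $0 → loss $144.6.
$3623.8: truthful payoff $247.4, deviation payoff $0 → loss $247.4.
Total loss = $266.5 + $144.6 + $247.4 = $658.5.

$658.5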